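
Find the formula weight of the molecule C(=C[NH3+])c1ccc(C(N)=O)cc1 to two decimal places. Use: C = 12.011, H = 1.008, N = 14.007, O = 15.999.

163.20

Molecular formula: C9H11N2O+.
M = 9×12.011 + 11×1.008 + 2×14.007 + 1×15.999 = 163.20 g/mol.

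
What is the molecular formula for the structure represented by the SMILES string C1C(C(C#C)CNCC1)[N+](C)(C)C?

Heavy atoms from the SMILES: 11 C, 2 N.
Implicit hydrogens by atom environment:
  4 × C: 2 H each → 8
  3 × C: 3 H each → 9
  3 × C: 1 H each → 3
  1 × C: no H
  1 × N: 1 H
  1 × N (charge +1): no H
  Total hydrogens = 21.
Net charge +1.
Molecular formula: C11H21N2+

C11H21N2+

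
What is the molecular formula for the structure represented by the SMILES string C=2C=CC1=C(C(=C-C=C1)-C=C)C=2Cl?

Heavy atoms from the SMILES: 12 C, 1 Cl.
Implicit hydrogens by atom environment:
  6 × C (aromatic): 1 H each → 6
  4 × C (aromatic): no H
  1 × C: 2 H
  1 × C: 1 H
  1 × Cl: no H
  Total hydrogens = 9.
Molecular formula: C12H9Cl

C12H9Cl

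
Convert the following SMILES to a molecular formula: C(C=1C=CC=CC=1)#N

Heavy atoms from the SMILES: 7 C, 1 N.
Implicit hydrogens by atom environment:
  5 × C (aromatic): 1 H each → 5
  1 × C (aromatic): no H
  1 × C: no H
  1 × N: no H
  Total hydrogens = 5.
Molecular formula: C7H5N

C7H5N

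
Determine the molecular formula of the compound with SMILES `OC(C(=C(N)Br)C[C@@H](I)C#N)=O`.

Heavy atoms from the SMILES: 1 Br, 6 C, 1 I, 2 N, 2 O.
Implicit hydrogens by atom environment:
  4 × C: no H
  1 × Br: no H
  1 × C: 2 H
  1 × C: 1 H
  1 × I: no H
  1 × N: 2 H
  1 × N: no H
  1 × O: 1 H
  1 × O: no H
  Total hydrogens = 6.
Molecular formula: C6H6BrIN2O2

C6H6BrIN2O2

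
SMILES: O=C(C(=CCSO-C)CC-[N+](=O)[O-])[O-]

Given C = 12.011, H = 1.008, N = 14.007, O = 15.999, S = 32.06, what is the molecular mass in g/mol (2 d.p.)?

Molecular formula: C7H10NO5S-.
M = 7×12.011 + 10×1.008 + 1×14.007 + 5×15.999 + 1×32.06 = 220.22 g/mol.

220.22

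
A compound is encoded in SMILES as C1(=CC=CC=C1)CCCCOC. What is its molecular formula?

C11H16O

Heavy atoms from the SMILES: 11 C, 1 O.
Implicit hydrogens by atom environment:
  5 × C (aromatic): 1 H each → 5
  4 × C: 2 H each → 8
  1 × C: 3 H
  1 × C (aromatic): no H
  1 × O: no H
  Total hydrogens = 16.
Molecular formula: C11H16O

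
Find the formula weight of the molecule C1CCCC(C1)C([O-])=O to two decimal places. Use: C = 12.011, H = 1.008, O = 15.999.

Molecular formula: C7H11O2-.
M = 7×12.011 + 11×1.008 + 2×15.999 = 127.16 g/mol.

127.16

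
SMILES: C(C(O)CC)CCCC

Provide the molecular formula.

Heavy atoms from the SMILES: 8 C, 1 O.
Implicit hydrogens by atom environment:
  5 × C: 2 H each → 10
  2 × C: 3 H each → 6
  1 × C: 1 H
  1 × O: 1 H
  Total hydrogens = 18.
Molecular formula: C8H18O

C8H18O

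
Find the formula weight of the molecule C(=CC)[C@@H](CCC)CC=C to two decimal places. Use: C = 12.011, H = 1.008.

Molecular formula: C10H18.
M = 10×12.011 + 18×1.008 = 138.25 g/mol.

138.25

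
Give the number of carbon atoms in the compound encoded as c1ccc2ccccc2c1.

The symbol for carbon appears 10 times in the SMILES. Lowercase c denotes aromatic carbon and counts toward C.

10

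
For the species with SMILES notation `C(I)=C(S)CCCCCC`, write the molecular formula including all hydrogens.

Heavy atoms from the SMILES: 8 C, 1 I, 1 S.
Implicit hydrogens by atom environment:
  5 × C: 2 H each → 10
  1 × C: 3 H
  1 × C: 1 H
  1 × C: no H
  1 × I: no H
  1 × S: 1 H
  Total hydrogens = 15.
Molecular formula: C8H15IS

C8H15IS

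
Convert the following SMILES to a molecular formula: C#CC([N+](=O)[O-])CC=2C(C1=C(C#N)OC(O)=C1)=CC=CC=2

C15H10N2O4

Heavy atoms from the SMILES: 15 C, 2 N, 4 O.
Implicit hydrogens by atom environment:
  5 × C (aromatic): 1 H each → 5
  5 × C (aromatic): no H
  2 × C: 1 H each → 2
  2 × C: no H
  1 × C: 2 H
  1 × N: no H
  1 × N (charge +1): no H
  1 × O: 1 H
  1 × O (aromatic): no H
  1 × O: no H
  1 × O (charge -1): no H
  Total hydrogens = 10.
Molecular formula: C15H10N2O4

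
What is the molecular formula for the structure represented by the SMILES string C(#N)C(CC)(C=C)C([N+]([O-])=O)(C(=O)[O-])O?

C8H9N2O5-

Heavy atoms from the SMILES: 8 C, 2 N, 5 O.
Implicit hydrogens by atom environment:
  4 × C: no H
  2 × C: 2 H each → 4
  2 × O: no H
  2 × O (charge -1): no H
  1 × C: 3 H
  1 × C: 1 H
  1 × N: no H
  1 × N (charge +1): no H
  1 × O: 1 H
  Total hydrogens = 9.
Net charge -1.
Molecular formula: C8H9N2O5-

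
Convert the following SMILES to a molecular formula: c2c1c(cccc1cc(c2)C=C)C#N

C13H9N

Heavy atoms from the SMILES: 13 C, 1 N.
Implicit hydrogens by atom environment:
  6 × C (aromatic): 1 H each → 6
  4 × C (aromatic): no H
  1 × C: 2 H
  1 × C: 1 H
  1 × C: no H
  1 × N: no H
  Total hydrogens = 9.
Molecular formula: C13H9N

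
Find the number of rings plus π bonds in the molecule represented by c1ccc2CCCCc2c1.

Molecular formula from the SMILES: C10H12.
DoU = (2C + 2 + N − H − X)/2 = (2·10 + 2 + 0 − 12 − 0)/2 = 10/2 = 5.
(Structurally: 2 ring(s) + 3 π bond(s) = 5.)

5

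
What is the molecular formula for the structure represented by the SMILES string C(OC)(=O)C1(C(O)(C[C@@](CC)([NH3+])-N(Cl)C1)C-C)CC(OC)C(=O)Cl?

Heavy atoms from the SMILES: 15 C, 2 Cl, 2 N, 5 O.
Implicit hydrogens by atom environment:
  5 × C: 2 H each → 10
  5 × C: no H
  4 × C: 3 H each → 12
  4 × O: no H
  2 × Cl: no H
  1 × C: 1 H
  1 × N (charge +1): 3 H
  1 × N: no H
  1 × O: 1 H
  Total hydrogens = 27.
Net charge +1.
Molecular formula: C15H27Cl2N2O5+

C15H27Cl2N2O5+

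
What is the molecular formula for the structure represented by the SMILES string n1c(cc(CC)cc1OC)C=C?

C10H13NO

Heavy atoms from the SMILES: 10 C, 1 N, 1 O.
Implicit hydrogens by atom environment:
  3 × C (aromatic): no H
  2 × C: 3 H each → 6
  2 × C: 2 H each → 4
  2 × C (aromatic): 1 H each → 2
  1 × C: 1 H
  1 × N (aromatic): no H
  1 × O: no H
  Total hydrogens = 13.
Molecular formula: C10H13NO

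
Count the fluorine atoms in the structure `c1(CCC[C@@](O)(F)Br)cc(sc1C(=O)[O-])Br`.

1

The symbol for fluorine appears 1 time in the SMILES.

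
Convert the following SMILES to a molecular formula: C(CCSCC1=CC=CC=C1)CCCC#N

C14H19NS

Heavy atoms from the SMILES: 14 C, 1 N, 1 S.
Implicit hydrogens by atom environment:
  7 × C: 2 H each → 14
  5 × C (aromatic): 1 H each → 5
  1 × C: no H
  1 × C (aromatic): no H
  1 × N: no H
  1 × S: no H
  Total hydrogens = 19.
Molecular formula: C14H19NS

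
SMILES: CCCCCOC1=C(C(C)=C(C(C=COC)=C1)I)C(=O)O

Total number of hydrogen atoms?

Hydrogens are implicit in SMILES; fill each atom to its normal valence:
  5 × C (aromatic): no H
  4 × C: 2 H each → 8
  3 × C: 3 H each → 9
  3 × O: no H
  2 × C: 1 H each → 2
  1 × C (aromatic): 1 H
  1 × C: no H
  1 × I: no H
  1 × O: 1 H
  Total hydrogens = 21.

21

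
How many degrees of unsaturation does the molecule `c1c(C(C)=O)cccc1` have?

5

Molecular formula from the SMILES: C8H8O.
DoU = (2C + 2 + N − H − X)/2 = (2·8 + 2 + 0 − 8 − 0)/2 = 10/2 = 5.
(Structurally: 1 ring(s) + 4 π bond(s) = 5.)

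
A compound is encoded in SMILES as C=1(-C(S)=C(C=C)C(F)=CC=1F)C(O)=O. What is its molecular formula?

C9H6F2O2S

Heavy atoms from the SMILES: 9 C, 2 F, 2 O, 1 S.
Implicit hydrogens by atom environment:
  5 × C (aromatic): no H
  2 × F: no H
  1 × C: 2 H
  1 × C (aromatic): 1 H
  1 × C: 1 H
  1 × C: no H
  1 × O: 1 H
  1 × O: no H
  1 × S: 1 H
  Total hydrogens = 6.
Molecular formula: C9H6F2O2S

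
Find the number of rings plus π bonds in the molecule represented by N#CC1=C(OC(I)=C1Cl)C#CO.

7

Molecular formula from the SMILES: C7HClINO2.
DoU = (2C + 2 + N − H − X)/2 = (2·7 + 2 + 1 − 1 − 2)/2 = 14/2 = 7.
(Structurally: 1 ring(s) + 6 π bond(s) = 7.)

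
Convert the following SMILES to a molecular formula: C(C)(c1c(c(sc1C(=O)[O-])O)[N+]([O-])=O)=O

Heavy atoms from the SMILES: 7 C, 1 N, 6 O, 1 S.
Implicit hydrogens by atom environment:
  4 × C (aromatic): no H
  3 × O: no H
  2 × C: no H
  2 × O (charge -1): no H
  1 × C: 3 H
  1 × N (charge +1): no H
  1 × O: 1 H
  1 × S (aromatic): no H
  Total hydrogens = 4.
Net charge -1.
Molecular formula: C7H4NO6S-

C7H4NO6S-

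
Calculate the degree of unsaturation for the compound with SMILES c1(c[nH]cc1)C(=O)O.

4

Molecular formula from the SMILES: C5H5NO2.
DoU = (2C + 2 + N − H − X)/2 = (2·5 + 2 + 1 − 5 − 0)/2 = 8/2 = 4.
(Structurally: 1 ring(s) + 3 π bond(s) = 4.)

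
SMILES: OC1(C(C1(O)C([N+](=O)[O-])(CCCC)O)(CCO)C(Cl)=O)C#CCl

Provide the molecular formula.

C13H17Cl2NO7

Heavy atoms from the SMILES: 13 C, 2 Cl, 1 N, 7 O.
Implicit hydrogens by atom environment:
  7 × C: no H
  5 × C: 2 H each → 10
  4 × O: 1 H each → 4
  2 × Cl: no H
  2 × O: no H
  1 × C: 3 H
  1 × N (charge +1): no H
  1 × O (charge -1): no H
  Total hydrogens = 17.
Molecular formula: C13H17Cl2NO7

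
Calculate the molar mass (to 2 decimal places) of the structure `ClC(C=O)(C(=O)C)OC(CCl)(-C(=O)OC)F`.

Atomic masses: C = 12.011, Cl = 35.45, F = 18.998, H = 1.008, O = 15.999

Molecular formula: C8H9Cl2FO5.
M = 8×12.011 + 2×35.45 + 1×18.998 + 9×1.008 + 5×15.999 = 275.05 g/mol.

275.05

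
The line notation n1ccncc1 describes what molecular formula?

Heavy atoms from the SMILES: 4 C, 2 N.
Implicit hydrogens by atom environment:
  4 × C (aromatic): 1 H each → 4
  2 × N (aromatic): no H
  Total hydrogens = 4.
Molecular formula: C4H4N2

C4H4N2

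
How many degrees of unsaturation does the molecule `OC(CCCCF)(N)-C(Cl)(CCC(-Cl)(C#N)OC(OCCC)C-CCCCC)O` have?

Molecular formula from the SMILES: C20H37Cl2FN2O4.
DoU = (2C + 2 + N − H − X)/2 = (2·20 + 2 + 2 − 37 − 3)/2 = 4/2 = 2.
(Structurally: 0 ring(s) + 2 π bond(s) = 2.)

2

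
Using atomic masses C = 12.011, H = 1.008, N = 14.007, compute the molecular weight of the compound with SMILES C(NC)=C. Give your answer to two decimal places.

Molecular formula: C3H7N.
M = 3×12.011 + 7×1.008 + 1×14.007 = 57.10 g/mol.

57.10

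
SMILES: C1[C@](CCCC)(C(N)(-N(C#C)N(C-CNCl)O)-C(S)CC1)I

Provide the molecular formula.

Heavy atoms from the SMILES: 14 C, 1 Cl, 1 I, 4 N, 1 O, 1 S.
Implicit hydrogens by atom environment:
  8 × C: 2 H each → 16
  3 × C: no H
  2 × C: 1 H each → 2
  2 × N: no H
  1 × C: 3 H
  1 × Cl: no H
  1 × I: no H
  1 × N: 2 H
  1 × N: 1 H
  1 × O: 1 H
  1 × S: 1 H
  Total hydrogens = 26.
Molecular formula: C14H26ClIN4OS

C14H26ClIN4OS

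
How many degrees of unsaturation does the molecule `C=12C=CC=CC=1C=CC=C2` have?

7

Molecular formula from the SMILES: C10H8.
DoU = (2C + 2 + N − H − X)/2 = (2·10 + 2 + 0 − 8 − 0)/2 = 14/2 = 7.
(Structurally: 2 ring(s) + 5 π bond(s) = 7.)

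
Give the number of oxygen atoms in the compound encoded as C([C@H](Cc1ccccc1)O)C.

The symbol for oxygen appears 1 time in the SMILES.

1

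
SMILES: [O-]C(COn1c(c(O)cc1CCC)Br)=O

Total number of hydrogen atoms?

Hydrogens are implicit in SMILES; fill each atom to its normal valence:
  3 × C: 2 H each → 6
  3 × C (aromatic): no H
  2 × O: no H
  1 × Br: no H
  1 × C: 3 H
  1 × C (aromatic): 1 H
  1 × C: no H
  1 × N (aromatic): no H
  1 × O: 1 H
  1 × O (charge -1): no H
  Total hydrogens = 11.

11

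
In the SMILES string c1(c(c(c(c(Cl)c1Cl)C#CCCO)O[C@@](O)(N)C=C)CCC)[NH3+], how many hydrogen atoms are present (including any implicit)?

21

Hydrogens are implicit in SMILES; fill each atom to its normal valence:
  6 × C (aromatic): no H
  5 × C: 2 H each → 10
  3 × C: no H
  2 × Cl: no H
  2 × O: 1 H each → 2
  1 × C: 3 H
  1 × C: 1 H
  1 × N (charge +1): 3 H
  1 × N: 2 H
  1 × O: no H
  Total hydrogens = 21.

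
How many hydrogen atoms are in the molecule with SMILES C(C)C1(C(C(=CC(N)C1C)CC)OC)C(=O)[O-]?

22

Hydrogens are implicit in SMILES; fill each atom to its normal valence:
  4 × C: 3 H each → 12
  4 × C: 1 H each → 4
  3 × C: no H
  2 × C: 2 H each → 4
  2 × O: no H
  1 × N: 2 H
  1 × O (charge -1): no H
  Total hydrogens = 22.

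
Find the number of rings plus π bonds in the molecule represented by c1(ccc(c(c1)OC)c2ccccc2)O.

Molecular formula from the SMILES: C13H12O2.
DoU = (2C + 2 + N − H − X)/2 = (2·13 + 2 + 0 − 12 − 0)/2 = 16/2 = 8.
(Structurally: 2 ring(s) + 6 π bond(s) = 8.)

8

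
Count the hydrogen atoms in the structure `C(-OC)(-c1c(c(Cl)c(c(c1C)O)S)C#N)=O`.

Hydrogens are implicit in SMILES; fill each atom to its normal valence:
  6 × C (aromatic): no H
  2 × C: 3 H each → 6
  2 × C: no H
  2 × O: no H
  1 × Cl: no H
  1 × N: no H
  1 × O: 1 H
  1 × S: 1 H
  Total hydrogens = 8.

8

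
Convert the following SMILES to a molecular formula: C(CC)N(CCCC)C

Heavy atoms from the SMILES: 8 C, 1 N.
Implicit hydrogens by atom environment:
  5 × C: 2 H each → 10
  3 × C: 3 H each → 9
  1 × N: no H
  Total hydrogens = 19.
Molecular formula: C8H19N

C8H19N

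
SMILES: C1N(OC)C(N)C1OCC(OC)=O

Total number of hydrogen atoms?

Hydrogens are implicit in SMILES; fill each atom to its normal valence:
  4 × O: no H
  2 × C: 3 H each → 6
  2 × C: 2 H each → 4
  2 × C: 1 H each → 2
  1 × C: no H
  1 × N: 2 H
  1 × N: no H
  Total hydrogens = 14.

14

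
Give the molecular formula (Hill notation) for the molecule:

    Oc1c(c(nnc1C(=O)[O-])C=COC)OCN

Heavy atoms from the SMILES: 9 C, 3 N, 5 O.
Implicit hydrogens by atom environment:
  4 × C (aromatic): no H
  3 × O: no H
  2 × C: 1 H each → 2
  2 × N (aromatic): no H
  1 × C: 3 H
  1 × C: 2 H
  1 × C: no H
  1 × N: 2 H
  1 × O: 1 H
  1 × O (charge -1): no H
  Total hydrogens = 10.
Net charge -1.
Molecular formula: C9H10N3O5-

C9H10N3O5-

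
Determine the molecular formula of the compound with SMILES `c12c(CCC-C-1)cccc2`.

Heavy atoms from the SMILES: 10 C.
Implicit hydrogens by atom environment:
  4 × C: 2 H each → 8
  4 × C (aromatic): 1 H each → 4
  2 × C (aromatic): no H
  Total hydrogens = 12.
Molecular formula: C10H12

C10H12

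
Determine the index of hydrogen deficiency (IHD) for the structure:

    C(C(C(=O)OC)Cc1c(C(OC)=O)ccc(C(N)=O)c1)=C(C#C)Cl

Molecular formula from the SMILES: C17H16ClNO5.
DoU = (2C + 2 + N − H − X)/2 = (2·17 + 2 + 1 − 16 − 1)/2 = 20/2 = 10.
(Structurally: 1 ring(s) + 9 π bond(s) = 10.)

10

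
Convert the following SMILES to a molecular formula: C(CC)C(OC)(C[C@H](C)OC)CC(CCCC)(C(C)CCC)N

Heavy atoms from the SMILES: 20 C, 1 N, 2 O.
Implicit hydrogens by atom environment:
  9 × C: 2 H each → 18
  7 × C: 3 H each → 21
  2 × C: 1 H each → 2
  2 × C: no H
  2 × O: no H
  1 × N: 2 H
  Total hydrogens = 43.
Molecular formula: C20H43NO2

C20H43NO2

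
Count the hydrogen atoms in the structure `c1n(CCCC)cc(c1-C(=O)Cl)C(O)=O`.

Hydrogens are implicit in SMILES; fill each atom to its normal valence:
  3 × C: 2 H each → 6
  2 × C (aromatic): 1 H each → 2
  2 × C (aromatic): no H
  2 × C: no H
  2 × O: no H
  1 × C: 3 H
  1 × Cl: no H
  1 × N (aromatic): no H
  1 × O: 1 H
  Total hydrogens = 12.

12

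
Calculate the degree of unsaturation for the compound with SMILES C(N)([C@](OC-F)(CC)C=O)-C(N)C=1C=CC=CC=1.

Molecular formula from the SMILES: C13H19FN2O2.
DoU = (2C + 2 + N − H − X)/2 = (2·13 + 2 + 2 − 19 − 1)/2 = 10/2 = 5.
(Structurally: 1 ring(s) + 4 π bond(s) = 5.)

5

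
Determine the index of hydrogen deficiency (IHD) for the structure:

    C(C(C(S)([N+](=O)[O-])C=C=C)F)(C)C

Molecular formula from the SMILES: C8H12FNO2S.
DoU = (2C + 2 + N − H − X)/2 = (2·8 + 2 + 1 − 12 − 1)/2 = 6/2 = 3.
(Structurally: 0 ring(s) + 3 π bond(s) = 3.)

3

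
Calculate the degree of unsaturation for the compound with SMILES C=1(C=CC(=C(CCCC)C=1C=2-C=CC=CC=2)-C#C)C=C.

11

Molecular formula from the SMILES: C20H20.
DoU = (2C + 2 + N − H − X)/2 = (2·20 + 2 + 0 − 20 − 0)/2 = 22/2 = 11.
(Structurally: 2 ring(s) + 9 π bond(s) = 11.)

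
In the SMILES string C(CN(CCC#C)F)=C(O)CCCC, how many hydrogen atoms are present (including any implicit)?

Hydrogens are implicit in SMILES; fill each atom to its normal valence:
  6 × C: 2 H each → 12
  2 × C: 1 H each → 2
  2 × C: no H
  1 × C: 3 H
  1 × F: no H
  1 × N: no H
  1 × O: 1 H
  Total hydrogens = 18.

18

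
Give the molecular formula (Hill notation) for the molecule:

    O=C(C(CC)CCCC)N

Heavy atoms from the SMILES: 8 C, 1 N, 1 O.
Implicit hydrogens by atom environment:
  4 × C: 2 H each → 8
  2 × C: 3 H each → 6
  1 × C: 1 H
  1 × C: no H
  1 × N: 2 H
  1 × O: no H
  Total hydrogens = 17.
Molecular formula: C8H17NO

C8H17NO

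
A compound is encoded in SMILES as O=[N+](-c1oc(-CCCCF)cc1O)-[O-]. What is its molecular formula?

Heavy atoms from the SMILES: 8 C, 1 F, 1 N, 4 O.
Implicit hydrogens by atom environment:
  4 × C: 2 H each → 8
  3 × C (aromatic): no H
  1 × C (aromatic): 1 H
  1 × F: no H
  1 × N (charge +1): no H
  1 × O: 1 H
  1 × O (aromatic): no H
  1 × O: no H
  1 × O (charge -1): no H
  Total hydrogens = 10.
Molecular formula: C8H10FNO4

C8H10FNO4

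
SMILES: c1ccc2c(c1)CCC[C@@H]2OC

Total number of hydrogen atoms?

Hydrogens are implicit in SMILES; fill each atom to its normal valence:
  4 × C (aromatic): 1 H each → 4
  3 × C: 2 H each → 6
  2 × C (aromatic): no H
  1 × C: 3 H
  1 × C: 1 H
  1 × O: no H
  Total hydrogens = 14.

14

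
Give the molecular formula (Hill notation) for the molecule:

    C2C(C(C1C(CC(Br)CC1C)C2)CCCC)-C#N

Heavy atoms from the SMILES: 1 Br, 16 C, 1 N.
Implicit hydrogens by atom environment:
  7 × C: 2 H each → 14
  6 × C: 1 H each → 6
  2 × C: 3 H each → 6
  1 × Br: no H
  1 × C: no H
  1 × N: no H
  Total hydrogens = 26.
Molecular formula: C16H26BrN

C16H26BrN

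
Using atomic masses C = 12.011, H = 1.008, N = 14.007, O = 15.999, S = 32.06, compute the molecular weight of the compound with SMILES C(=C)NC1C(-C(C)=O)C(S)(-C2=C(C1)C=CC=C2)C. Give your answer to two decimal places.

261.38

Molecular formula: C15H19NOS.
M = 15×12.011 + 19×1.008 + 1×14.007 + 1×15.999 + 1×32.06 = 261.38 g/mol.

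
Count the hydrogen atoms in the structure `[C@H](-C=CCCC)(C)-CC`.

18

Hydrogens are implicit in SMILES; fill each atom to its normal valence:
  3 × C: 3 H each → 9
  3 × C: 2 H each → 6
  3 × C: 1 H each → 3
  Total hydrogens = 18.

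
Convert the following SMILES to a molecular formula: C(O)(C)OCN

C3H9NO2

Heavy atoms from the SMILES: 3 C, 1 N, 2 O.
Implicit hydrogens by atom environment:
  1 × C: 3 H
  1 × C: 2 H
  1 × C: 1 H
  1 × N: 2 H
  1 × O: 1 H
  1 × O: no H
  Total hydrogens = 9.
Molecular formula: C3H9NO2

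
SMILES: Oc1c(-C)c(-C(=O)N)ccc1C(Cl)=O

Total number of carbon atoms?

The symbol for carbon appears 9 times in the SMILES. Lowercase c denotes aromatic carbon and counts toward C.

9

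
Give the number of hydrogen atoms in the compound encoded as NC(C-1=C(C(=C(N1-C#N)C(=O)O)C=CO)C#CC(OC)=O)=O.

Hydrogens are implicit in SMILES; fill each atom to its normal valence:
  6 × C: no H
  4 × C (aromatic): no H
  4 × O: no H
  2 × C: 1 H each → 2
  2 × O: 1 H each → 2
  1 × C: 3 H
  1 × N: 2 H
  1 × N (aromatic): no H
  1 × N: no H
  Total hydrogens = 9.

9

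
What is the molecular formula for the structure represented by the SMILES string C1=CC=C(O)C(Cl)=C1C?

C7H7ClO

Heavy atoms from the SMILES: 7 C, 1 Cl, 1 O.
Implicit hydrogens by atom environment:
  3 × C (aromatic): 1 H each → 3
  3 × C (aromatic): no H
  1 × C: 3 H
  1 × Cl: no H
  1 × O: 1 H
  Total hydrogens = 7.
Molecular formula: C7H7ClO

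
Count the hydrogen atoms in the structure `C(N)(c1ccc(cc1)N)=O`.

Hydrogens are implicit in SMILES; fill each atom to its normal valence:
  4 × C (aromatic): 1 H each → 4
  2 × C (aromatic): no H
  2 × N: 2 H each → 4
  1 × C: no H
  1 × O: no H
  Total hydrogens = 8.

8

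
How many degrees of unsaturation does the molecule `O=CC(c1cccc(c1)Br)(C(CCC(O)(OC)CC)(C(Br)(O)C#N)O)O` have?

Molecular formula from the SMILES: C17H21Br2NO6.
DoU = (2C + 2 + N − H − X)/2 = (2·17 + 2 + 1 − 21 − 2)/2 = 14/2 = 7.
(Structurally: 1 ring(s) + 6 π bond(s) = 7.)

7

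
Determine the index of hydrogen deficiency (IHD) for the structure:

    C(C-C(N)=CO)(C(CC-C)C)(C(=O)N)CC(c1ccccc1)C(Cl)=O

7

Molecular formula from the SMILES: C19H27ClN2O3.
DoU = (2C + 2 + N − H − X)/2 = (2·19 + 2 + 2 − 27 − 1)/2 = 14/2 = 7.
(Structurally: 1 ring(s) + 6 π bond(s) = 7.)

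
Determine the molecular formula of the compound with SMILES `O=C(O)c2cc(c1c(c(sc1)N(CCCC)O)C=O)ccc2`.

C16H17NO4S

Heavy atoms from the SMILES: 16 C, 1 N, 4 O, 1 S.
Implicit hydrogens by atom environment:
  5 × C (aromatic): 1 H each → 5
  5 × C (aromatic): no H
  3 × C: 2 H each → 6
  2 × O: 1 H each → 2
  2 × O: no H
  1 × C: 3 H
  1 × C: 1 H
  1 × C: no H
  1 × N: no H
  1 × S (aromatic): no H
  Total hydrogens = 17.
Molecular formula: C16H17NO4S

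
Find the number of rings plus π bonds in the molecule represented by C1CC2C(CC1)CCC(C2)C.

2

Molecular formula from the SMILES: C11H20.
DoU = (2C + 2 + N − H − X)/2 = (2·11 + 2 + 0 − 20 − 0)/2 = 4/2 = 2.
(Structurally: 2 ring(s) + 0 π bond(s) = 2.)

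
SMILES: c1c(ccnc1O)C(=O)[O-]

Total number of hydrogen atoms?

Hydrogens are implicit in SMILES; fill each atom to its normal valence:
  3 × C (aromatic): 1 H each → 3
  2 × C (aromatic): no H
  1 × C: no H
  1 × N (aromatic): no H
  1 × O: 1 H
  1 × O: no H
  1 × O (charge -1): no H
  Total hydrogens = 4.

4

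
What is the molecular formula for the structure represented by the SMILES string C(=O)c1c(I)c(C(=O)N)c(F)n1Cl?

C6H3ClFIN2O2

Heavy atoms from the SMILES: 6 C, 1 Cl, 1 F, 1 I, 2 N, 2 O.
Implicit hydrogens by atom environment:
  4 × C (aromatic): no H
  2 × O: no H
  1 × C: 1 H
  1 × C: no H
  1 × Cl: no H
  1 × F: no H
  1 × I: no H
  1 × N: 2 H
  1 × N (aromatic): no H
  Total hydrogens = 3.
Molecular formula: C6H3ClFIN2O2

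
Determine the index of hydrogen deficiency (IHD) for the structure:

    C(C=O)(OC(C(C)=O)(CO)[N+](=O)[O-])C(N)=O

4

Molecular formula from the SMILES: C7H10N2O7.
DoU = (2C + 2 + N − H − X)/2 = (2·7 + 2 + 2 − 10 − 0)/2 = 8/2 = 4.
(Structurally: 0 ring(s) + 4 π bond(s) = 4.)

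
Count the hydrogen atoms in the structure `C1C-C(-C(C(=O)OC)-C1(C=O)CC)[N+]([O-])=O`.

15

Hydrogens are implicit in SMILES; fill each atom to its normal valence:
  4 × O: no H
  3 × C: 2 H each → 6
  3 × C: 1 H each → 3
  2 × C: 3 H each → 6
  2 × C: no H
  1 × N (charge +1): no H
  1 × O (charge -1): no H
  Total hydrogens = 15.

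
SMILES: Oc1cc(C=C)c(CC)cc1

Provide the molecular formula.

C10H12O

Heavy atoms from the SMILES: 10 C, 1 O.
Implicit hydrogens by atom environment:
  3 × C (aromatic): 1 H each → 3
  3 × C (aromatic): no H
  2 × C: 2 H each → 4
  1 × C: 3 H
  1 × C: 1 H
  1 × O: 1 H
  Total hydrogens = 12.
Molecular formula: C10H12O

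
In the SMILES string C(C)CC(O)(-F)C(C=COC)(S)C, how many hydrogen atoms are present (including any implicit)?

17

Hydrogens are implicit in SMILES; fill each atom to its normal valence:
  3 × C: 3 H each → 9
  2 × C: 2 H each → 4
  2 × C: 1 H each → 2
  2 × C: no H
  1 × F: no H
  1 × O: 1 H
  1 × O: no H
  1 × S: 1 H
  Total hydrogens = 17.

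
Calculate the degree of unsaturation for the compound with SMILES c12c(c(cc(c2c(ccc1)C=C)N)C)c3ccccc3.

Molecular formula from the SMILES: C19H17N.
DoU = (2C + 2 + N − H − X)/2 = (2·19 + 2 + 1 − 17 − 0)/2 = 24/2 = 12.
(Structurally: 3 ring(s) + 9 π bond(s) = 12.)

12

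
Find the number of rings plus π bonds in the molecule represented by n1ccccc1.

Molecular formula from the SMILES: C5H5N.
DoU = (2C + 2 + N − H − X)/2 = (2·5 + 2 + 1 − 5 − 0)/2 = 8/2 = 4.
(Structurally: 1 ring(s) + 3 π bond(s) = 4.)

4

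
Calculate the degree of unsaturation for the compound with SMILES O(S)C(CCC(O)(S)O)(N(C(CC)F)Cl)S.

0

Molecular formula from the SMILES: C7H15ClFNO3S3.
DoU = (2C + 2 + N − H − X)/2 = (2·7 + 2 + 1 − 15 − 2)/2 = 0/2 = 0.
(Structurally: 0 ring(s) + 0 π bond(s) = 0.)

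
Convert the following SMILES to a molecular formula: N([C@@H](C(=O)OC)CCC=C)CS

C8H15NO2S

Heavy atoms from the SMILES: 8 C, 1 N, 2 O, 1 S.
Implicit hydrogens by atom environment:
  4 × C: 2 H each → 8
  2 × C: 1 H each → 2
  2 × O: no H
  1 × C: 3 H
  1 × C: no H
  1 × N: 1 H
  1 × S: 1 H
  Total hydrogens = 15.
Molecular formula: C8H15NO2S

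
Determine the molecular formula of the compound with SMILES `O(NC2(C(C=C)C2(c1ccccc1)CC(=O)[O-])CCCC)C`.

C18H24NO3-

Heavy atoms from the SMILES: 18 C, 1 N, 3 O.
Implicit hydrogens by atom environment:
  5 × C: 2 H each → 10
  5 × C (aromatic): 1 H each → 5
  3 × C: no H
  2 × C: 3 H each → 6
  2 × C: 1 H each → 2
  2 × O: no H
  1 × C (aromatic): no H
  1 × N: 1 H
  1 × O (charge -1): no H
  Total hydrogens = 24.
Net charge -1.
Molecular formula: C18H24NO3-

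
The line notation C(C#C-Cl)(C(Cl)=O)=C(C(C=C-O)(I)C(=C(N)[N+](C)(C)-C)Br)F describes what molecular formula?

C13H14BrCl2FIN2O2+

Heavy atoms from the SMILES: 1 Br, 13 C, 2 Cl, 1 F, 1 I, 2 N, 2 O.
Implicit hydrogens by atom environment:
  8 × C: no H
  3 × C: 3 H each → 9
  2 × C: 1 H each → 2
  2 × Cl: no H
  1 × Br: no H
  1 × F: no H
  1 × I: no H
  1 × N: 2 H
  1 × N (charge +1): no H
  1 × O: 1 H
  1 × O: no H
  Total hydrogens = 14.
Net charge +1.
Molecular formula: C13H14BrCl2FIN2O2+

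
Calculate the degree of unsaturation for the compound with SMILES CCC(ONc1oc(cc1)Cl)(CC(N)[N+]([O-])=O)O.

4

Molecular formula from the SMILES: C9H14ClN3O5.
DoU = (2C + 2 + N − H − X)/2 = (2·9 + 2 + 3 − 14 − 1)/2 = 8/2 = 4.
(Structurally: 1 ring(s) + 3 π bond(s) = 4.)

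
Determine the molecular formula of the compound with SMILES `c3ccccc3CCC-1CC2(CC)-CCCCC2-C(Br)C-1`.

Heavy atoms from the SMILES: 1 Br, 20 C.
Implicit hydrogens by atom environment:
  9 × C: 2 H each → 18
  5 × C (aromatic): 1 H each → 5
  3 × C: 1 H each → 3
  1 × Br: no H
  1 × C: 3 H
  1 × C: no H
  1 × C (aromatic): no H
  Total hydrogens = 29.
Molecular formula: C20H29Br

C20H29Br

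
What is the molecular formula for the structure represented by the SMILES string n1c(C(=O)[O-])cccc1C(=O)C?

C8H6NO3-

Heavy atoms from the SMILES: 8 C, 1 N, 3 O.
Implicit hydrogens by atom environment:
  3 × C (aromatic): 1 H each → 3
  2 × C (aromatic): no H
  2 × C: no H
  2 × O: no H
  1 × C: 3 H
  1 × N (aromatic): no H
  1 × O (charge -1): no H
  Total hydrogens = 6.
Net charge -1.
Molecular formula: C8H6NO3-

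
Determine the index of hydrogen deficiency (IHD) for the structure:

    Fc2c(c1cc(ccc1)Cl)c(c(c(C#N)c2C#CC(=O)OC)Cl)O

Molecular formula from the SMILES: C17H8Cl2FNO3.
DoU = (2C + 2 + N − H − X)/2 = (2·17 + 2 + 1 − 8 − 3)/2 = 26/2 = 13.
(Structurally: 2 ring(s) + 11 π bond(s) = 13.)

13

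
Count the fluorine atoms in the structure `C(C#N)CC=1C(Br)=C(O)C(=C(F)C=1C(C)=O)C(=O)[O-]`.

The symbol for fluorine appears 1 time in the SMILES.

1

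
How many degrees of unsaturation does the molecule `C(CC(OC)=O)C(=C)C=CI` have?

Molecular formula from the SMILES: C8H11IO2.
DoU = (2C + 2 + N − H − X)/2 = (2·8 + 2 + 0 − 11 − 1)/2 = 6/2 = 3.
(Structurally: 0 ring(s) + 3 π bond(s) = 3.)

3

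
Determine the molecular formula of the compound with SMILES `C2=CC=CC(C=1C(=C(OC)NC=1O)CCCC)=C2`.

C15H19NO2

Heavy atoms from the SMILES: 15 C, 1 N, 2 O.
Implicit hydrogens by atom environment:
  5 × C (aromatic): 1 H each → 5
  5 × C (aromatic): no H
  3 × C: 2 H each → 6
  2 × C: 3 H each → 6
  1 × N (aromatic): 1 H
  1 × O: 1 H
  1 × O: no H
  Total hydrogens = 19.
Molecular formula: C15H19NO2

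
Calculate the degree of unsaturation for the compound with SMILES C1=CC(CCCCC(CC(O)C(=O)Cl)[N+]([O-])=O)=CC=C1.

6

Molecular formula from the SMILES: C14H18ClNO4.
DoU = (2C + 2 + N − H − X)/2 = (2·14 + 2 + 1 − 18 − 1)/2 = 12/2 = 6.
(Structurally: 1 ring(s) + 5 π bond(s) = 6.)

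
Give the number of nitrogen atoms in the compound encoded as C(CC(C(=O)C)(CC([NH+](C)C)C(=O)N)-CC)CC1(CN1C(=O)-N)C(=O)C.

4

The symbol for nitrogen appears 4 times in the SMILES.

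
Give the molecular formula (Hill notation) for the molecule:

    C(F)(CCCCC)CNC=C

C9H18FN

Heavy atoms from the SMILES: 9 C, 1 F, 1 N.
Implicit hydrogens by atom environment:
  6 × C: 2 H each → 12
  2 × C: 1 H each → 2
  1 × C: 3 H
  1 × F: no H
  1 × N: 1 H
  Total hydrogens = 18.
Molecular formula: C9H18FN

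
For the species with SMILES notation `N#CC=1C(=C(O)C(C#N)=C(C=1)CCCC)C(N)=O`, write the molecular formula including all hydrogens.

C13H13N3O2

Heavy atoms from the SMILES: 13 C, 3 N, 2 O.
Implicit hydrogens by atom environment:
  5 × C (aromatic): no H
  3 × C: 2 H each → 6
  3 × C: no H
  2 × N: no H
  1 × C: 3 H
  1 × C (aromatic): 1 H
  1 × N: 2 H
  1 × O: 1 H
  1 × O: no H
  Total hydrogens = 13.
Molecular formula: C13H13N3O2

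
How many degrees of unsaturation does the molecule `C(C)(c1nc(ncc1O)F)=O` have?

Molecular formula from the SMILES: C6H5FN2O2.
DoU = (2C + 2 + N − H − X)/2 = (2·6 + 2 + 2 − 5 − 1)/2 = 10/2 = 5.
(Structurally: 1 ring(s) + 4 π bond(s) = 5.)

5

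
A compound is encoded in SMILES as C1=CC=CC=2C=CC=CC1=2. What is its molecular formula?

Heavy atoms from the SMILES: 10 C.
Implicit hydrogens by atom environment:
  8 × C (aromatic): 1 H each → 8
  2 × C (aromatic): no H
  Total hydrogens = 8.
Molecular formula: C10H8

C10H8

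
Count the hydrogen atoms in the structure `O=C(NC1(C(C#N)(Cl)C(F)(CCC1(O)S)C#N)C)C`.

Hydrogens are implicit in SMILES; fill each atom to its normal valence:
  7 × C: no H
  2 × C: 3 H each → 6
  2 × C: 2 H each → 4
  2 × N: no H
  1 × Cl: no H
  1 × F: no H
  1 × N: 1 H
  1 × O: 1 H
  1 × O: no H
  1 × S: 1 H
  Total hydrogens = 13.

13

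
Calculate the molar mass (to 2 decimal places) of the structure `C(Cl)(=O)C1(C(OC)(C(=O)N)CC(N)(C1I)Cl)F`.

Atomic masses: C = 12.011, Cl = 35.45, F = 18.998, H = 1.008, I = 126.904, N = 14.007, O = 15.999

Molecular formula: C8H10Cl2FIN2O3.
M = 8×12.011 + 2×35.45 + 1×18.998 + 10×1.008 + 1×126.904 + 2×14.007 + 3×15.999 = 398.98 g/mol.

398.98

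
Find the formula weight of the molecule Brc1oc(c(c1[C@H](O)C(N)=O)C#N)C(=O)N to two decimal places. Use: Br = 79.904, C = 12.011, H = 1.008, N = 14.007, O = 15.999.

288.06

Molecular formula: C8H6BrN3O4.
M = 1×79.904 + 8×12.011 + 6×1.008 + 3×14.007 + 4×15.999 = 288.06 g/mol.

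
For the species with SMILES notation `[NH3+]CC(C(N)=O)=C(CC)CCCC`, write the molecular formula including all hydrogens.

C10H21N2O+

Heavy atoms from the SMILES: 10 C, 2 N, 1 O.
Implicit hydrogens by atom environment:
  5 × C: 2 H each → 10
  3 × C: no H
  2 × C: 3 H each → 6
  1 × N (charge +1): 3 H
  1 × N: 2 H
  1 × O: no H
  Total hydrogens = 21.
Net charge +1.
Molecular formula: C10H21N2O+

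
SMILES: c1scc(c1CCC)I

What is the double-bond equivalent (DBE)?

Molecular formula from the SMILES: C7H9IS.
DoU = (2C + 2 + N − H − X)/2 = (2·7 + 2 + 0 − 9 − 1)/2 = 6/2 = 3.
(Structurally: 1 ring(s) + 2 π bond(s) = 3.)

3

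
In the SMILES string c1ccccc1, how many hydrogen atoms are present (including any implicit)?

Hydrogens are implicit in SMILES; fill each atom to its normal valence:
  6 × C (aromatic): 1 H each → 6
  Total hydrogens = 6.

6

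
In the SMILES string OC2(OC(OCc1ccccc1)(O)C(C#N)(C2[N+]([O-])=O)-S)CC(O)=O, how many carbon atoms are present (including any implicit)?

The symbol for carbon appears 14 times in the SMILES. Lowercase c denotes aromatic carbon and counts toward C.

14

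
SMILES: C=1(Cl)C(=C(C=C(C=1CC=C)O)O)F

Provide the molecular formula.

C9H8ClFO2

Heavy atoms from the SMILES: 9 C, 1 Cl, 1 F, 2 O.
Implicit hydrogens by atom environment:
  5 × C (aromatic): no H
  2 × C: 2 H each → 4
  2 × O: 1 H each → 2
  1 × C (aromatic): 1 H
  1 × C: 1 H
  1 × Cl: no H
  1 × F: no H
  Total hydrogens = 8.
Molecular formula: C9H8ClFO2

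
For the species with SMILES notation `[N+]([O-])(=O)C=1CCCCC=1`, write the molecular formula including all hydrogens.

Heavy atoms from the SMILES: 6 C, 1 N, 2 O.
Implicit hydrogens by atom environment:
  4 × C: 2 H each → 8
  1 × C: 1 H
  1 × C: no H
  1 × N (charge +1): no H
  1 × O: no H
  1 × O (charge -1): no H
  Total hydrogens = 9.
Molecular formula: C6H9NO2

C6H9NO2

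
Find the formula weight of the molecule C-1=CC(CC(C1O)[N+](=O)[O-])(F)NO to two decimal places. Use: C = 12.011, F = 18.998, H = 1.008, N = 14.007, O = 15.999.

192.15

Molecular formula: C6H9FN2O4.
M = 6×12.011 + 1×18.998 + 9×1.008 + 2×14.007 + 4×15.999 = 192.15 g/mol.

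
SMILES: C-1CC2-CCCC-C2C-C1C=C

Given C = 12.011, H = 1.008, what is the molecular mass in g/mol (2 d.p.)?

164.29

Molecular formula: C12H20.
M = 12×12.011 + 20×1.008 = 164.29 g/mol.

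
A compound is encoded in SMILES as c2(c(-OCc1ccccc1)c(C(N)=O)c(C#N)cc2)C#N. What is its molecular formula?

C16H11N3O2

Heavy atoms from the SMILES: 16 C, 3 N, 2 O.
Implicit hydrogens by atom environment:
  7 × C (aromatic): 1 H each → 7
  5 × C (aromatic): no H
  3 × C: no H
  2 × N: no H
  2 × O: no H
  1 × C: 2 H
  1 × N: 2 H
  Total hydrogens = 11.
Molecular formula: C16H11N3O2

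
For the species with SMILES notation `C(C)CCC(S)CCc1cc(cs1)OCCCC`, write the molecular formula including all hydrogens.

Heavy atoms from the SMILES: 15 C, 1 O, 2 S.
Implicit hydrogens by atom environment:
  8 × C: 2 H each → 16
  2 × C: 3 H each → 6
  2 × C (aromatic): 1 H each → 2
  2 × C (aromatic): no H
  1 × C: 1 H
  1 × O: no H
  1 × S: 1 H
  1 × S (aromatic): no H
  Total hydrogens = 26.
Molecular formula: C15H26OS2

C15H26OS2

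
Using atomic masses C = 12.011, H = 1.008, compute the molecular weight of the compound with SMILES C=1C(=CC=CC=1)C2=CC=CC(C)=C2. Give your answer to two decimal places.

Molecular formula: C13H12.
M = 13×12.011 + 12×1.008 = 168.24 g/mol.

168.24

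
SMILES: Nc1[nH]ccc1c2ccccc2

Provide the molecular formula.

C10H10N2

Heavy atoms from the SMILES: 10 C, 2 N.
Implicit hydrogens by atom environment:
  7 × C (aromatic): 1 H each → 7
  3 × C (aromatic): no H
  1 × N: 2 H
  1 × N (aromatic): 1 H
  Total hydrogens = 10.
Molecular formula: C10H10N2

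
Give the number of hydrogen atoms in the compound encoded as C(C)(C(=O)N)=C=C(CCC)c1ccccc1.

Hydrogens are implicit in SMILES; fill each atom to its normal valence:
  5 × C (aromatic): 1 H each → 5
  4 × C: no H
  2 × C: 3 H each → 6
  2 × C: 2 H each → 4
  1 × C (aromatic): no H
  1 × N: 2 H
  1 × O: no H
  Total hydrogens = 17.

17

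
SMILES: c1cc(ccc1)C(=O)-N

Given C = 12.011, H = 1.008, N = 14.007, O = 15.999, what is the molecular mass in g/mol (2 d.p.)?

Molecular formula: C7H7NO.
M = 7×12.011 + 7×1.008 + 1×14.007 + 1×15.999 = 121.14 g/mol.

121.14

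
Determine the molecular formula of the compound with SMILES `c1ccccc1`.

Heavy atoms from the SMILES: 6 C.
Implicit hydrogens by atom environment:
  6 × C (aromatic): 1 H each → 6
  Total hydrogens = 6.
Molecular formula: C6H6

C6H6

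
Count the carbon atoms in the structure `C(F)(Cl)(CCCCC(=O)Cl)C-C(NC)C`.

10

The symbol for carbon appears 10 times in the SMILES. (Cl is a single chlorine, not C + l.)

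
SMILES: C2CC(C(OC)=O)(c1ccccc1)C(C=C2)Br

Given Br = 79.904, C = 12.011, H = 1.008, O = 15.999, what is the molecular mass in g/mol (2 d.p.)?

Molecular formula: C14H15BrO2.
M = 1×79.904 + 14×12.011 + 15×1.008 + 2×15.999 = 295.18 g/mol.

295.18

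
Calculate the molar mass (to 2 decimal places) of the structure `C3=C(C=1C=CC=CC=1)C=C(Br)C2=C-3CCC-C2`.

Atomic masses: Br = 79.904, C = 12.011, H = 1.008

287.20

Molecular formula: C16H15Br.
M = 1×79.904 + 16×12.011 + 15×1.008 = 287.20 g/mol.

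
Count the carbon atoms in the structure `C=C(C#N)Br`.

The symbol for carbon appears 3 times in the SMILES.

3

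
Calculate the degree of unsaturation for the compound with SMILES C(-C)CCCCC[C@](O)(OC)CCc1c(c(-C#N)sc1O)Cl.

5

Molecular formula from the SMILES: C16H24ClNO3S.
DoU = (2C + 2 + N − H − X)/2 = (2·16 + 2 + 1 − 24 − 1)/2 = 10/2 = 5.
(Structurally: 1 ring(s) + 4 π bond(s) = 5.)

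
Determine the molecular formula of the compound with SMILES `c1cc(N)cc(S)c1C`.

Heavy atoms from the SMILES: 7 C, 1 N, 1 S.
Implicit hydrogens by atom environment:
  3 × C (aromatic): 1 H each → 3
  3 × C (aromatic): no H
  1 × C: 3 H
  1 × N: 2 H
  1 × S: 1 H
  Total hydrogens = 9.
Molecular formula: C7H9NS

C7H9NS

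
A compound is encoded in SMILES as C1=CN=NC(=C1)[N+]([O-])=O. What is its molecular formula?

Heavy atoms from the SMILES: 4 C, 3 N, 2 O.
Implicit hydrogens by atom environment:
  3 × C (aromatic): 1 H each → 3
  2 × N (aromatic): no H
  1 × C (aromatic): no H
  1 × N (charge +1): no H
  1 × O: no H
  1 × O (charge -1): no H
  Total hydrogens = 3.
Molecular formula: C4H3N3O2

C4H3N3O2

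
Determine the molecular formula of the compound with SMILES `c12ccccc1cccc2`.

C10H8

Heavy atoms from the SMILES: 10 C.
Implicit hydrogens by atom environment:
  8 × C (aromatic): 1 H each → 8
  2 × C (aromatic): no H
  Total hydrogens = 8.
Molecular formula: C10H8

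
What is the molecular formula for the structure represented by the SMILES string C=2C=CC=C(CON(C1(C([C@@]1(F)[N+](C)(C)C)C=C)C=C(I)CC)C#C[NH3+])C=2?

[C21H29FIN3O]2+

Heavy atoms from the SMILES: 21 C, 1 F, 1 I, 3 N, 1 O.
Implicit hydrogens by atom environment:
  5 × C (aromatic): 1 H each → 5
  5 × C: no H
  4 × C: 3 H each → 12
  3 × C: 2 H each → 6
  3 × C: 1 H each → 3
  1 × C (aromatic): no H
  1 × F: no H
  1 × I: no H
  1 × N (charge +1): 3 H
  1 × N: no H
  1 × N (charge +1): no H
  1 × O: no H
  Total hydrogens = 29.
Net charge +2.
Molecular formula: [C21H29FIN3O]2+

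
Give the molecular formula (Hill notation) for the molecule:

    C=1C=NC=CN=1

C4H4N2

Heavy atoms from the SMILES: 4 C, 2 N.
Implicit hydrogens by atom environment:
  4 × C (aromatic): 1 H each → 4
  2 × N (aromatic): no H
  Total hydrogens = 4.
Molecular formula: C4H4N2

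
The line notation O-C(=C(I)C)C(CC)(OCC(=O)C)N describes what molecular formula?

Heavy atoms from the SMILES: 9 C, 1 I, 1 N, 3 O.
Implicit hydrogens by atom environment:
  4 × C: no H
  3 × C: 3 H each → 9
  2 × C: 2 H each → 4
  2 × O: no H
  1 × I: no H
  1 × N: 2 H
  1 × O: 1 H
  Total hydrogens = 16.
Molecular formula: C9H16INO3

C9H16INO3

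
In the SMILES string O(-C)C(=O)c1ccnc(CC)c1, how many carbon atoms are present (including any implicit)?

9

The symbol for carbon appears 9 times in the SMILES. Lowercase c denotes aromatic carbon and counts toward C.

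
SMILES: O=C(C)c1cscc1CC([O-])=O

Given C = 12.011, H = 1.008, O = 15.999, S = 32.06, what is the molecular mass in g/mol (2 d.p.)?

183.20

Molecular formula: C8H7O3S-.
M = 8×12.011 + 7×1.008 + 3×15.999 + 1×32.06 = 183.20 g/mol.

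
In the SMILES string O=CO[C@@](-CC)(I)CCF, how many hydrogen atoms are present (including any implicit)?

10

Hydrogens are implicit in SMILES; fill each atom to its normal valence:
  3 × C: 2 H each → 6
  2 × O: no H
  1 × C: 3 H
  1 × C: 1 H
  1 × C: no H
  1 × F: no H
  1 × I: no H
  Total hydrogens = 10.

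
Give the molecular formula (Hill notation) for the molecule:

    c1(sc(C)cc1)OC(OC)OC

Heavy atoms from the SMILES: 8 C, 3 O, 1 S.
Implicit hydrogens by atom environment:
  3 × C: 3 H each → 9
  3 × O: no H
  2 × C (aromatic): 1 H each → 2
  2 × C (aromatic): no H
  1 × C: 1 H
  1 × S (aromatic): no H
  Total hydrogens = 12.
Molecular formula: C8H12O3S

C8H12O3S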